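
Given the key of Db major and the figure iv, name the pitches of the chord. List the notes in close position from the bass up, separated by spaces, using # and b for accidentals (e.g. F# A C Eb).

Gb Bbb Db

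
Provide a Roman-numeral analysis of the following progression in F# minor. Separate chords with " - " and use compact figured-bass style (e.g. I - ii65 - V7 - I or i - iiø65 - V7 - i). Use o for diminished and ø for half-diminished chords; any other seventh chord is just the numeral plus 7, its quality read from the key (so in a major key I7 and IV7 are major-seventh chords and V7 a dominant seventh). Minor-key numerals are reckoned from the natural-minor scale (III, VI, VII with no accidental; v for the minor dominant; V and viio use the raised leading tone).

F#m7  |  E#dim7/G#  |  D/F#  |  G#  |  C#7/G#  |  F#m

i7 - viio65 - VI6 - V/V - V43 - i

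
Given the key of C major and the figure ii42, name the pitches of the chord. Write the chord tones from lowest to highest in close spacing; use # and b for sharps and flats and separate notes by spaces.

The numeral's case and figure indicate a minor seventh chord. In C major its root, the second degree, is D.
That chord is spelled D-F-A-C.
The figured bass 42 indicates third inversion, placing the seventh (C) in the bass: C-D-F-A.

C D F A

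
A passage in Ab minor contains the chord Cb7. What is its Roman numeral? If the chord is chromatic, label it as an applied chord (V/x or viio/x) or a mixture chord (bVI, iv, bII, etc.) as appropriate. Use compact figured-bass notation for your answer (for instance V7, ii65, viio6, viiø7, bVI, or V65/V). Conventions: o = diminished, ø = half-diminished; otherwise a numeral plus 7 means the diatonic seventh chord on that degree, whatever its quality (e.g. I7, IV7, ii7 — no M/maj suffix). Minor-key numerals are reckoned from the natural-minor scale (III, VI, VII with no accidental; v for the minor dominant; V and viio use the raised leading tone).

V7/VI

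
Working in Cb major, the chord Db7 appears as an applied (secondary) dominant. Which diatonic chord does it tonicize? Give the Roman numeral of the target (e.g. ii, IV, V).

The chord is a dominant seventh chord on Db.
A dominant resolves down a perfect fifth: Db → Gb. In Cb major, Gb is scale degree 5, i.e. V.

V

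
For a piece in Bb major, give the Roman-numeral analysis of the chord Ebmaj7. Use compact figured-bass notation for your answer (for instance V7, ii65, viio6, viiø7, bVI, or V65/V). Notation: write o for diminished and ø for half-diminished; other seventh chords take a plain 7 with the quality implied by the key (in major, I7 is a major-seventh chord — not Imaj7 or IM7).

IV7

Stacked in thirds the chord is Eb-G-Bb-D: a major seventh chord on Eb.
Eb is scale degree 4 in Bb major, and a major seventh chord on that degree is written IV7.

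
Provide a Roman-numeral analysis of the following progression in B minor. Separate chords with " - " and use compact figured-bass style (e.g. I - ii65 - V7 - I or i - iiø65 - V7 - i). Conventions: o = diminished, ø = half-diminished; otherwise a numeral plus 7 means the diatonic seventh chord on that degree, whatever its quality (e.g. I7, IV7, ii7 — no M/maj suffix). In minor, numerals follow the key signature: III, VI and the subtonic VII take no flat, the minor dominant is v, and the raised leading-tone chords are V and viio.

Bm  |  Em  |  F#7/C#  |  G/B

i - iv - V43 - VI6

Bm has root B, degree 1 in B minor, so i.
Em: root E is the subdominant; minor triad there is iv.
F#7/C#: dominant seventh chord on F# = scale degree 5 → V43.
G/B: root G is the submediant; major triad there is VI6.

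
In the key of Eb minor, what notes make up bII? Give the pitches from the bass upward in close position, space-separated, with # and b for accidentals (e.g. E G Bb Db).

Fb Ab Cb

Scale degree 2 in Eb minor is F; lowering it a half step gives Fb. bII is the Neapolitan chord — a major triad on the lowered second degree.
So the chord is Fb-Ab-Cb.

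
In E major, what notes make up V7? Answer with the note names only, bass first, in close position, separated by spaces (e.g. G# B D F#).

The numeral's case and figure indicate a dominant seventh chord. In E major its root, the fifth degree, is B.
That chord is spelled B-D#-F#-A.

B D# F# A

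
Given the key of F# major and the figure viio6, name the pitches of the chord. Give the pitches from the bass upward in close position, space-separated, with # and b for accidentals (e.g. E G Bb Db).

The numeral's case and figure indicate a diminished triad. In F# major its root, the leading tone, is E#.
That chord is spelled E#-G#-B.
With the 6 figure the chord is in first inversion; from the bass G# upward in close position it reads G#-B-E#.

G# B E#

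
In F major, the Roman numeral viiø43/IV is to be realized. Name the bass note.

Eb

The applied chord viiø43/IV is rooted on A: A-C-Eb-G.
The figure 43 means second inversion — the fifth is in the bass.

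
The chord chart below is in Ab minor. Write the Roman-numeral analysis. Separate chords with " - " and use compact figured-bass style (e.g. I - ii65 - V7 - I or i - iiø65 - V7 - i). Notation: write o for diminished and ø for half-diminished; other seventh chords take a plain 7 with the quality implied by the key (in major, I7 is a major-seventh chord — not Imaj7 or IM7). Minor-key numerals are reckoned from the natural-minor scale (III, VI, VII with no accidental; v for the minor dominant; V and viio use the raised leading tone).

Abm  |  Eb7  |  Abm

Abm: root Ab is the tonic; minor triad there is i.
Eb7 has root Eb, degree 5 in Ab minor, so V7.
Abm has root Ab, degree 1 in Ab minor, so i.

i - V7 - i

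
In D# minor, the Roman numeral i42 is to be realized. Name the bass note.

i in D# minor has root D#; the chord is D#-F#-A#-C#.
The figure 42 means third inversion — the seventh is in the bass.

C#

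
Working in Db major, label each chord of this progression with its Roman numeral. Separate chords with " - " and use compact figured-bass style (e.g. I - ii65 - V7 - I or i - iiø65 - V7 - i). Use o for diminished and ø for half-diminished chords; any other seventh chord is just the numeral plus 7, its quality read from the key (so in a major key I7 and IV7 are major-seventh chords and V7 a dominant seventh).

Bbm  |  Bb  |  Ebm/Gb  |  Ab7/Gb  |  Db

vi - V/ii - ii6 - V42 - I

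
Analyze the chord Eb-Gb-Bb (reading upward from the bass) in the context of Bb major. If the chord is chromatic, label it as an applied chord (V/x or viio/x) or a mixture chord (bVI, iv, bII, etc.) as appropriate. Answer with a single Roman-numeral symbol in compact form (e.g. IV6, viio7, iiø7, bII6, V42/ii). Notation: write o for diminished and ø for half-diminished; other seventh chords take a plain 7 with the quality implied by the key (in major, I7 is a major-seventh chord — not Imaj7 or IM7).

Stacked in thirds the chord is Eb-Gb-Bb: a minor triad on Eb.
Eb is the fourth degree of Bb major. This is the minor subdominant, borrowed from the parallel minor.

iv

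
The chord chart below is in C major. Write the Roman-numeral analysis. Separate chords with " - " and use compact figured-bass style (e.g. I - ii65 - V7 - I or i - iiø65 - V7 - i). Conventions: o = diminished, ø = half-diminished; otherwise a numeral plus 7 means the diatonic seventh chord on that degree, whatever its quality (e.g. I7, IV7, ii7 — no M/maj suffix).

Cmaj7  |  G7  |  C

Cmaj7: major seventh chord on C = scale degree 1 → I7.
G7: root G is the dominant; dominant seventh chord there is V7.
C: root C is the tonic; major triad there is I.

I7 - V7 - I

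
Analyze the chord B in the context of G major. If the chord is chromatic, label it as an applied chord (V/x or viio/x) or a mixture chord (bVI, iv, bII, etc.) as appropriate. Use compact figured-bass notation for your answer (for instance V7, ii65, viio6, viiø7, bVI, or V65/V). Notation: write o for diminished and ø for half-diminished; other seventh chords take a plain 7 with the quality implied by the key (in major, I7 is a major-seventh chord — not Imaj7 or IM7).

V/vi

Stacked in thirds the chord is B-D#-F#: a major triad on B.
B is not a diatonic chord root with this quality in G major, but it lies a perfect fifth above E (vi), so the chord functions as an applied dominant of vi.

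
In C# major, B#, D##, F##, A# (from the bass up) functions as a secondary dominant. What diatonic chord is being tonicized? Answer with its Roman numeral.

The chord is a dominant seventh chord on B#.
A dominant resolves down a perfect fifth: B# → E#. In C# major, E# is scale degree 3, i.e. iii.

iii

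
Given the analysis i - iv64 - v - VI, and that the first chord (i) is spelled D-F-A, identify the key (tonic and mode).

D minor

The anchor chord is a minor triad on D, labeled i.
If D is scale degree 1 and the mode makes that degree carry a minor triad, the tonic is D and the mode is minor.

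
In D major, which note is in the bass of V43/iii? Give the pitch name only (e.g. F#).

G#

The applied chord V43/iii is rooted on C#: C#-E#-G#-B.
The figure 43 means second inversion — the fifth is in the bass.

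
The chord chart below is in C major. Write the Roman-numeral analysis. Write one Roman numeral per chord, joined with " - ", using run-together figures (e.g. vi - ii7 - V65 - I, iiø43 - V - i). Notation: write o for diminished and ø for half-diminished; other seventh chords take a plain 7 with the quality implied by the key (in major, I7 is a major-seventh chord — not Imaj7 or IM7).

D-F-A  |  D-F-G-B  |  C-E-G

ii - V43 - I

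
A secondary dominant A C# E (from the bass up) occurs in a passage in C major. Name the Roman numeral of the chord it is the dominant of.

The chord is a major triad on A.
A dominant resolves down a perfect fifth: A → D. In C major, D is scale degree 2, i.e. ii.

ii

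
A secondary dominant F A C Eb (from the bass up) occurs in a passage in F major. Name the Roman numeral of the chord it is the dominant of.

The chord is a dominant seventh chord on F.
A dominant resolves down a perfect fifth: F → Bb. In F major, Bb is scale degree 4, i.e. IV.

IV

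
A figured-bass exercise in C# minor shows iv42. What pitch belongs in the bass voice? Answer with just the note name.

iv in C# minor has root F#; the chord is F#-A-C#-E.
The figure 42 means third inversion — the seventh is in the bass.

E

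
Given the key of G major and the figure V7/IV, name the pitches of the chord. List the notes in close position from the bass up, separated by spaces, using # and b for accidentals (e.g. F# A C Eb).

The slash means an applied dominant: we want the dominant of IV. In G major, IV is C major, and its dominant is built on G.
Building a dominant seventh chord on G gives G-B-D-F.

G B D F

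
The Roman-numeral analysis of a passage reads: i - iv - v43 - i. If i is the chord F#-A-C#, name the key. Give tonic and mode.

F# minor

i is given as F#-A-C# — a minor triad with root F#.
If F# is scale degree 1 and the mode makes that degree carry a minor triad, the tonic is F# and the mode is minor.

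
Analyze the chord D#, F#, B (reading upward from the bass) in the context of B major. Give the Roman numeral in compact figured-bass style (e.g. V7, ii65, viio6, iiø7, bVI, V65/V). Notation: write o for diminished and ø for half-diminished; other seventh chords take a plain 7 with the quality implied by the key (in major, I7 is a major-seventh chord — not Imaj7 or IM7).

I6

Stacked in thirds the chord is B-D#-F#: a major triad on B.
In B major, B is the tonic; the diatonic major triad there is I.
With D# in the bass the chord is in first inversion, so the figured bass is 6.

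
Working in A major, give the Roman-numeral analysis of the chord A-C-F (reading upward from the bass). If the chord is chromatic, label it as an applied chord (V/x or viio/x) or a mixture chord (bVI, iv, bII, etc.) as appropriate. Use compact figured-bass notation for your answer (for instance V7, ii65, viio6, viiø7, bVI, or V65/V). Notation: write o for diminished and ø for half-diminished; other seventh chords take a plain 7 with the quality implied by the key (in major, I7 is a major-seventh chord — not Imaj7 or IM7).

The pitches F-A-C form a major triad rooted on F.
F is the lowered sixth degree of A major (diatonic 6 would be F#). This is a major triad on the lowered sixth degree, borrowed from the parallel minor.
With A in the bass the chord is in first inversion, so the figured bass is 6.

bVI6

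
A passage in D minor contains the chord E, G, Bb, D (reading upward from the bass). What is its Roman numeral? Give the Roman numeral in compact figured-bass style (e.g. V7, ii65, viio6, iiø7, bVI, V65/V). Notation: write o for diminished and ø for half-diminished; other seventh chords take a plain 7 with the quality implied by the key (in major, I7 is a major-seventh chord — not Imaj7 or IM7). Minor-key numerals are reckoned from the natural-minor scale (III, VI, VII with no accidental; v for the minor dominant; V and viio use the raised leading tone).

iiø7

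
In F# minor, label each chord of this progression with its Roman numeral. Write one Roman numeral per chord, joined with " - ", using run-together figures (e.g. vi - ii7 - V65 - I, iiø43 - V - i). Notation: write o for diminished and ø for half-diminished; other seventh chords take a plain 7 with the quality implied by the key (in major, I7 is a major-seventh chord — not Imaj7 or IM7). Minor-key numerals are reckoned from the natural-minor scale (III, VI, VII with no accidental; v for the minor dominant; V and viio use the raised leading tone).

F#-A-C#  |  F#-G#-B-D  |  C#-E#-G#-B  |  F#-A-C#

i - iiø42 - V7 - i

F#-A-C#: minor triad on F# = scale degree 1 → i.
F#-G#-B-D has root G#, degree 2 in F# minor, so iiø42.
C#-E#-G#-B: root C# is the dominant; dominant seventh chord there is V7.
F#-A-C#: root F# is the tonic; minor triad there is i.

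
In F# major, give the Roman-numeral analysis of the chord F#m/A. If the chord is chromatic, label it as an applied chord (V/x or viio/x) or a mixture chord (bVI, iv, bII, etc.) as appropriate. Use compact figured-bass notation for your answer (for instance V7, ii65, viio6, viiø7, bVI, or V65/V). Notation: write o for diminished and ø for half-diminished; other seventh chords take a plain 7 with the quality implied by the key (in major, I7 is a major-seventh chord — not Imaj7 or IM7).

i6

Stacked in thirds the chord is F#-A-C#: a minor triad on F#.
F# is the first degree of F# major. This is the minor tonic, borrowed from the parallel minor.
With A in the bass the chord is in first inversion, so the figured bass is 6.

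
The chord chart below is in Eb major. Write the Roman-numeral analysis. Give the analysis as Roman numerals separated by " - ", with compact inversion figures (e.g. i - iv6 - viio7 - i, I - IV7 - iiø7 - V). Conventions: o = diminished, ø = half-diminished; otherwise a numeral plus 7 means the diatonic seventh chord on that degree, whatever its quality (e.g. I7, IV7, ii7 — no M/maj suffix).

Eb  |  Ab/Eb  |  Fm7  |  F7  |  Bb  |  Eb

I - IV64 - ii7 - V7/V - V - I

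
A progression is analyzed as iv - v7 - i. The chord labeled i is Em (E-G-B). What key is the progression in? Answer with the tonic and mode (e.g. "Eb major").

E minor

The anchor chord is a minor triad on E, labeled i.
If E is scale degree 1 and the mode makes that degree carry a minor triad, the tonic is E and the mode is minor.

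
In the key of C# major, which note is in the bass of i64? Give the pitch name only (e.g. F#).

G#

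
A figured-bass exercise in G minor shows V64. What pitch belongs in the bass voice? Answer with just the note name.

V in G minor has root D; the chord is D-F#-A.
The figure 64 means second inversion — the fifth is in the bass.

A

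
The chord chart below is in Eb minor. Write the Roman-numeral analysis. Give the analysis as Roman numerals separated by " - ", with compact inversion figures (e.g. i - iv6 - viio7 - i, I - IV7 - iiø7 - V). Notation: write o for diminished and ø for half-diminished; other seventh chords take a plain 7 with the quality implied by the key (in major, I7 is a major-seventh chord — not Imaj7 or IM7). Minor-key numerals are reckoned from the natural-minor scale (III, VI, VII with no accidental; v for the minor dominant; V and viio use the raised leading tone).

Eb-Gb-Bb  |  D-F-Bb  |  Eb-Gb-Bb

i - V6 - i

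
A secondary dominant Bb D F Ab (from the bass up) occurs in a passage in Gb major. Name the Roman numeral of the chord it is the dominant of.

vi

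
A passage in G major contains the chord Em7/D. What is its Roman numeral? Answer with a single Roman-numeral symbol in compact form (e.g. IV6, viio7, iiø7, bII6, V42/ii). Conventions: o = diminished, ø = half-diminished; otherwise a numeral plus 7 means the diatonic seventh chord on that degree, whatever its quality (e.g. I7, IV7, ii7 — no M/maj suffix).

vi42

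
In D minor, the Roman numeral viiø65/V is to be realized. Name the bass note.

B

The applied chord viiø65/V is rooted on G#: G#-B-D-F#.
The figure 65 means first inversion — the third is in the bass.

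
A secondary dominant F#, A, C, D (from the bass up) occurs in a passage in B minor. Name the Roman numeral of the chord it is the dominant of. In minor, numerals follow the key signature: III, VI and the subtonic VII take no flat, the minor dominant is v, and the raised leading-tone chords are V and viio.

VI

The chord is a dominant seventh chord on D.
A dominant resolves down a perfect fifth: D → G. In B minor, G is scale degree 6, i.e. VI.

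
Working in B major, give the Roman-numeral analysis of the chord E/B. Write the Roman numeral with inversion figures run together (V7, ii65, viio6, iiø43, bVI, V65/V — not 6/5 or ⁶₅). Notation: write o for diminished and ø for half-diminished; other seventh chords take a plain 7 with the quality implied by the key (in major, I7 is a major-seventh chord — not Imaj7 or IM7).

IV64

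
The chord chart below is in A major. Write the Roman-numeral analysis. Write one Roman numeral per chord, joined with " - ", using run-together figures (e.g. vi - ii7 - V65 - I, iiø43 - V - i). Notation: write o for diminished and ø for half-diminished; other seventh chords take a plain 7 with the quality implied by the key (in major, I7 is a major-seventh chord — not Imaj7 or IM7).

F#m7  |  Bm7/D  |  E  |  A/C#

vi7 - ii65 - V - I6

F#m7 has root F#, degree 6 in A major, so vi7.
Bm7/D: minor seventh chord on B = scale degree 2 → ii65.
E: root E is the dominant; major triad there is V.
A/C#: major triad on A = scale degree 1 → I6.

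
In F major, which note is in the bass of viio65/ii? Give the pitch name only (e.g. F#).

A

The applied chord viio65/ii is rooted on F#: F#-A-C-Eb.
The figure 65 means first inversion — the third is in the bass.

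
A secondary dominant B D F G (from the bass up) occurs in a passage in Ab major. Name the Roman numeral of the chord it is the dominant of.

iii

The chord is a dominant seventh chord on G.
A dominant resolves down a perfect fifth: G → C. In Ab major, C is scale degree 3, i.e. iii.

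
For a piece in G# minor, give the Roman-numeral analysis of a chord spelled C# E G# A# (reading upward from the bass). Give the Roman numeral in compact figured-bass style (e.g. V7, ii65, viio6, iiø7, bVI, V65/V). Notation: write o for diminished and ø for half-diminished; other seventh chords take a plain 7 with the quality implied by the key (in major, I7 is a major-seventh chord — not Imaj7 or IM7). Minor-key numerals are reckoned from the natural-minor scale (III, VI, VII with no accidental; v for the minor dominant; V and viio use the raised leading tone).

iiø65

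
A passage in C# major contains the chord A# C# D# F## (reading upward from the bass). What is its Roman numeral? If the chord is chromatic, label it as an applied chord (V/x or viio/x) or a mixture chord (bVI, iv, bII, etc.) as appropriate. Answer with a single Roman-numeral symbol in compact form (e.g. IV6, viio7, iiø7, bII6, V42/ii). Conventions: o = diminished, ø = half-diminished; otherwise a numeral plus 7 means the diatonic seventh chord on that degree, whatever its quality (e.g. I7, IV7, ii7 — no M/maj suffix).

V43/V

Stacked in thirds the chord is D#-F##-A#-C#: a dominant seventh chord on D#.
D# is not a diatonic chord root with this quality in C# major, but it lies a perfect fifth above G# (V), so the chord functions as an applied dominant of V.
With A# in the bass the chord is in second inversion, so the figured bass is 43.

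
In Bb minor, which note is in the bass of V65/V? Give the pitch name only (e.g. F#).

E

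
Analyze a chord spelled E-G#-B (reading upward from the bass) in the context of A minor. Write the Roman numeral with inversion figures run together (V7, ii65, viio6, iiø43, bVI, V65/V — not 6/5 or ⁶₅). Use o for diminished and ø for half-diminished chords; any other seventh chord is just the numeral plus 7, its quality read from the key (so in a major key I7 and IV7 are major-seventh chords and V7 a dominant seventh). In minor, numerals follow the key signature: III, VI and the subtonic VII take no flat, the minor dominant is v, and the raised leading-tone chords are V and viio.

The pitches E-G#-B form a major triad rooted on E.
E is scale degree 5 in A minor, and a major triad on that degree is written V.

V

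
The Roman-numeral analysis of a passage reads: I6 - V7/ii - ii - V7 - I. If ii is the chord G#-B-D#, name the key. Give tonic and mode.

F# major

The anchor chord is a minor triad on G#, labeled ii.
ii on G# implies G# is the supertonic; that puts the tonic at F#, and the lowercase numeral fits major mode.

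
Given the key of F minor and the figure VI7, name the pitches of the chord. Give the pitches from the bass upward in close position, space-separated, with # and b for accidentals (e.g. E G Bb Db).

Db F Ab C

The numeral's case and figure indicate a major seventh chord. In F minor its root, the sixth degree, is Db.
That chord is spelled Db-F-Ab-C.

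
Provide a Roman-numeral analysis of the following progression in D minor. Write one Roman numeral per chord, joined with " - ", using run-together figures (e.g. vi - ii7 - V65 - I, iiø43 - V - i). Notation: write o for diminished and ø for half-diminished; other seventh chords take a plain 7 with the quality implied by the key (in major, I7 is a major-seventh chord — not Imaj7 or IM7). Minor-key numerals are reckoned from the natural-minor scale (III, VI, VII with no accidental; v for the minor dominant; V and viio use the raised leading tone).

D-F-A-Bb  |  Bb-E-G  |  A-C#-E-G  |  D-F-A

VI65 - iio64 - V7 - i

D-F-A-Bb has root Bb, degree 6 in D minor, so VI65.
Bb-E-G: root E is the supertonic; diminished triad there is iio64.
A-C#-E-G has root A, degree 5 in D minor, so V7.
D-F-A: minor triad on D = scale degree 1 → i.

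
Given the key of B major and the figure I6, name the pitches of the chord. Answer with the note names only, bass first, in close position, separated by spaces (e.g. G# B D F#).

D# F# B

The numeral's case and figure indicate a major triad. In B major its root, the first degree, is B.
That chord is spelled B-D#-F#.
The figured bass 6 indicates first inversion, placing the third (D#) in the bass: D#-F#-B.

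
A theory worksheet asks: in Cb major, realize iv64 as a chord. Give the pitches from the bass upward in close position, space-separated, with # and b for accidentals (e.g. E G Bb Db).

Scale degree 4 in Cb major is Fb; here the chord built on it is altered to a minor triad. iv64 is the minor subdominant, borrowed from the parallel minor.
So the chord is Fb-Abb-Cb, a minor triad.
The figured bass 64 indicates second inversion, placing the fifth (Cb) in the bass: Cb-Fb-Abb.

Cb Fb Abb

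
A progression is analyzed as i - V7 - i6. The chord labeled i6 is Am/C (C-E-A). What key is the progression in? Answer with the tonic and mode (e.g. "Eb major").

i6 is given as C-E-A — a minor triad with root A.
If A is scale degree 1 and the mode makes that degree carry a minor triad, the tonic is A and the mode is minor.

A minor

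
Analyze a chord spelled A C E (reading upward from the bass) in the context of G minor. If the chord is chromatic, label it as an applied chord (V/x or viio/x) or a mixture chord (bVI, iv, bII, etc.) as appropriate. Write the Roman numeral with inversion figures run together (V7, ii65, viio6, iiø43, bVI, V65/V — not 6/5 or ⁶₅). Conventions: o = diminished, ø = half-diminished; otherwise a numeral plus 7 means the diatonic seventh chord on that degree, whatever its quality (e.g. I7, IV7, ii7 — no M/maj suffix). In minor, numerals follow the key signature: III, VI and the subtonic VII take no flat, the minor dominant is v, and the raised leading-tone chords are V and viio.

The pitches A-C-E form a minor triad rooted on A.
A is the second degree of G minor. This is the minor supertonic, borrowed from the parallel major (the Dorian ii).

ii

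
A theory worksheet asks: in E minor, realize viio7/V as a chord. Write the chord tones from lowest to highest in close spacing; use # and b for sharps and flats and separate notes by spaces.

A# C# E G

The slash marks an applied leading-tone chord: viio of V. In E minor, V is B, so the leading tone to it is A#, a half step below.
Building a fully diminished seventh chord on A# gives A#-C#-E-G.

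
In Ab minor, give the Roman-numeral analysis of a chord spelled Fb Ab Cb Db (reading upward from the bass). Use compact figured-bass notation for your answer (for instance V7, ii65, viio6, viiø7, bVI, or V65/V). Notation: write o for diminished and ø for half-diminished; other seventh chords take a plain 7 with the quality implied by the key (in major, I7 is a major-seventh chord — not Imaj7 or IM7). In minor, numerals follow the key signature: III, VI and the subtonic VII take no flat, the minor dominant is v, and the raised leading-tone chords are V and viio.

iv65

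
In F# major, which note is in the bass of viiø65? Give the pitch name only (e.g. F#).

viiø in F# major has root E#; the chord is E#-G#-B-D#.
The figure 65 means first inversion — the third is in the bass.

G#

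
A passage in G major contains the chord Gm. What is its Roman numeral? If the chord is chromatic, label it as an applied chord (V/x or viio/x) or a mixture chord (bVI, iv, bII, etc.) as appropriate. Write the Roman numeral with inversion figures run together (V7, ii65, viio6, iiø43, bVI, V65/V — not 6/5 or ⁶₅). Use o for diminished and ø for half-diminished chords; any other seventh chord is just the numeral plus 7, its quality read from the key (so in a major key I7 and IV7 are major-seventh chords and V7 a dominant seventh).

i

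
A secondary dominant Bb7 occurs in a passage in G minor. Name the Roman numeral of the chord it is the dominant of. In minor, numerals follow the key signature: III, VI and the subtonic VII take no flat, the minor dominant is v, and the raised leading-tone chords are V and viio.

The chord is a dominant seventh chord on Bb.
A dominant resolves down a perfect fifth: Bb → Eb. In G minor, Eb is scale degree 6, i.e. VI.

VI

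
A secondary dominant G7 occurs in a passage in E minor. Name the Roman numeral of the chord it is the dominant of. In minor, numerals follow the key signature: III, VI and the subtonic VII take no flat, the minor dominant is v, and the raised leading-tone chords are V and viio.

VI

The chord is a dominant seventh chord on G.
A dominant resolves down a perfect fifth: G → C. In E minor, C is scale degree 6, i.e. VI.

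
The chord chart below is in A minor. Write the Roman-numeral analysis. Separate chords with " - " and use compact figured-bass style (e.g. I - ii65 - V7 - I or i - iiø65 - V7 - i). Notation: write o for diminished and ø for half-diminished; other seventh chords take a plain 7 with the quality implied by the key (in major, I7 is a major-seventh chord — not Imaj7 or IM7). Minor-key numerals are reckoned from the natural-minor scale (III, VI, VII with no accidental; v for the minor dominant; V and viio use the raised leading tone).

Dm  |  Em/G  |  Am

iv - v6 - i

Dm: root D is the subdominant; minor triad there is iv.
Em/G: root E is the dominant; minor triad there is v6.
Am: minor triad on A = scale degree 1 → i.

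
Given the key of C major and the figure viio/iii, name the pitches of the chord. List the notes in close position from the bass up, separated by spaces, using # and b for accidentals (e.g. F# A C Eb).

D# F# A

The slash marks an applied leading-tone chord: viio of iii. In C major, iii is E, so the leading tone to it is D#, a half step below.
Building a diminished triad on D# gives D#-F#-A.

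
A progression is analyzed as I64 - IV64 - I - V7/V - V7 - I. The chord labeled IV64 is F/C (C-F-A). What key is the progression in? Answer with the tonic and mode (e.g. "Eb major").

C major

The anchor chord is a major triad on F, labeled IV64.
IV64 on F implies F is the subdominant; that puts the tonic at C, and the uppercase numeral fits major mode.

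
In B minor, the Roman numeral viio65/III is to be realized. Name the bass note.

E

The applied chord viio65/III is rooted on C#: C#-E-G-Bb.
The figure 65 means first inversion — the third is in the bass.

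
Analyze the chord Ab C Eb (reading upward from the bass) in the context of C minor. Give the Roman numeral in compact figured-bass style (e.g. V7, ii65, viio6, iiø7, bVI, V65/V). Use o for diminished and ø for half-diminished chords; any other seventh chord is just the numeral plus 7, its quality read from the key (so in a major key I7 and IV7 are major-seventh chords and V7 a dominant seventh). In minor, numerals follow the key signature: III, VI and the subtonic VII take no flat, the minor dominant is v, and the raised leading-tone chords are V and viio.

Stacked in thirds the chord is Ab-C-Eb: a major triad on Ab.
Ab is scale degree 6 in C minor, and a major triad on that degree is written VI.

VI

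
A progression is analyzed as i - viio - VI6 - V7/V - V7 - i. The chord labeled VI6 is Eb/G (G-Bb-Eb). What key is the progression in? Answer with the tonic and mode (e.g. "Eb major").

The chord Eb/G is a major triad rooted on Eb; its label is VI6.
If Eb is scale degree 6 and the mode makes that degree carry a major triad, the tonic is G and the mode is minor.

G minor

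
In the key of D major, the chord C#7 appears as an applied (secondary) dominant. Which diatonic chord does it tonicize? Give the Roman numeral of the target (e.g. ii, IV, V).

The chord is a dominant seventh chord on C#.
A dominant resolves down a perfect fifth: C# → F#. In D major, F# is scale degree 3, i.e. iii.

iii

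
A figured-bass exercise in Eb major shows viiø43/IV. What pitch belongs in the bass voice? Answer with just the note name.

The applied chord viiø43/IV is rooted on G: G-Bb-Db-F.
The figure 43 means second inversion — the fifth is in the bass.

Db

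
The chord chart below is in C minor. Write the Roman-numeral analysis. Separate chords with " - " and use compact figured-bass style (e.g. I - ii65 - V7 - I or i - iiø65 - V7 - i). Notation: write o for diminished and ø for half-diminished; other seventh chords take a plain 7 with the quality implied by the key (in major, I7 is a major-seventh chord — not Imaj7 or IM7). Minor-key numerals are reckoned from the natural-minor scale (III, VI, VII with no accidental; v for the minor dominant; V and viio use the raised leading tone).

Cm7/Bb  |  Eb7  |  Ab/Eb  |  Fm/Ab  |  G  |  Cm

i42 - V7/VI - VI64 - iv6 - V - i

Cm7/Bb has root C, degree 1 in C minor, so i42.
Eb7: chromatic; Eb is V of VI, so V7/VI.
Ab/Eb has root Ab, degree 6 in C minor, so VI64.
Fm/Ab has root F, degree 4 in C minor, so iv6.
G: root G is the dominant; major triad there is V.
Cm has root C, degree 1 in C minor, so i.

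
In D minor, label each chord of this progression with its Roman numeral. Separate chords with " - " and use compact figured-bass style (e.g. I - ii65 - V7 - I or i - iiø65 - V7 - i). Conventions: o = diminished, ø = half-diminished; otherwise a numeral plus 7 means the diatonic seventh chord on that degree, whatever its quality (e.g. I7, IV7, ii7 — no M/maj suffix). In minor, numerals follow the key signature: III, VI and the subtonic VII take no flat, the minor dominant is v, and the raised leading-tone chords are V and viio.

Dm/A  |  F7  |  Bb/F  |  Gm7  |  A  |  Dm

Dm/A has root D, degree 1 in D minor, so i64.
F7: a dominant seventh chord on F, the applied dominant of VI → V7/VI.
Bb/F has root Bb, degree 6 in D minor, so VI64.
Gm7: minor seventh chord on G = scale degree 4 → iv7.
A has root A, degree 5 in D minor, so V.
Dm: minor triad on D = scale degree 1 → i.

i64 - V7/VI - VI64 - iv7 - V - i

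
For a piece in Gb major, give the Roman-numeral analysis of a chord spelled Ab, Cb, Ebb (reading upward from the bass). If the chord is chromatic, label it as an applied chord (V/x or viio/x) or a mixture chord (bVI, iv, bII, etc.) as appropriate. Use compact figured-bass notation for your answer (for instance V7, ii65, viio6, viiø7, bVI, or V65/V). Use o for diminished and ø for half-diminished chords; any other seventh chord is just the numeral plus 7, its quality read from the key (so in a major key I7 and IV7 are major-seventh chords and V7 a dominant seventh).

iio

Stacked in thirds the chord is Ab-Cb-Ebb: a diminished triad on Ab.
Ab is the second degree of Gb major. This is the diminished supertonic triad, borrowed from the parallel minor.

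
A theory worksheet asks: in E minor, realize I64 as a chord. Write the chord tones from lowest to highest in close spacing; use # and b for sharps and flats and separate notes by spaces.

Scale degree 1 in E minor is E; here the chord built on it is altered to a major triad. I64 is the major tonic (Picardy third), borrowed from the parallel major.
So the chord is E-G#-B, a major triad.
With the 64 figure the chord is in second inversion; from the bass B upward in close position it reads B-E-G#.

B E G#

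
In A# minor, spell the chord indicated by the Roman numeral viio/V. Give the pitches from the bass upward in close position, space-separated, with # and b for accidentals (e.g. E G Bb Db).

The slash marks an applied leading-tone chord: viio of V. In A# minor, V is E#, so the leading tone to it is D##, a half step below.
Building a diminished triad on D## gives D##-F##-A#.

D## F## A#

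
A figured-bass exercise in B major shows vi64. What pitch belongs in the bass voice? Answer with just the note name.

vi in B major has root G#; the chord is G#-B-D#.
The figure 64 means second inversion — the fifth is in the bass.

D#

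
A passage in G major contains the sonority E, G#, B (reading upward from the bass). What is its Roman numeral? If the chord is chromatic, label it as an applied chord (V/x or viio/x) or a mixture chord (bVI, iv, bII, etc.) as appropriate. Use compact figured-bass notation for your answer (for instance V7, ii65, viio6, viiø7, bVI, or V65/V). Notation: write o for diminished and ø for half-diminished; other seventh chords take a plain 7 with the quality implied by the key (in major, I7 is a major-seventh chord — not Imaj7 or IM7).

The pitches E-G#-B form a major triad rooted on E.
E is not a diatonic chord root with this quality in G major, but it lies a perfect fifth above A (ii), so the chord functions as an applied dominant of ii.

V/ii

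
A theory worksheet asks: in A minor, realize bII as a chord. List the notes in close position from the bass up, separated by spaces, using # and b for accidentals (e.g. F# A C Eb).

Bb D F

Scale degree 2 in A minor is B; lowering it a half step gives Bb. bII is the Neapolitan chord — a major triad on the lowered second degree.
So the chord is Bb-D-F.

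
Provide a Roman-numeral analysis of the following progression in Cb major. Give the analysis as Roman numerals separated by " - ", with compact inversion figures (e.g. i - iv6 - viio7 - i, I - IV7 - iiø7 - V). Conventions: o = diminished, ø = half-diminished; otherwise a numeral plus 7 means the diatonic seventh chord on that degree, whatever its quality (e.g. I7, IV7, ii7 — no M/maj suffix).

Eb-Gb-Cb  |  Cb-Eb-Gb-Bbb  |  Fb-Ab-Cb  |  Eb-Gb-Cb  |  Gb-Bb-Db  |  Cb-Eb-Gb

I6 - V7/IV - IV - I6 - V - I

Eb-Gb-Cb: root Cb is the tonic; major triad there is I6.
Cb-Eb-Gb-Bbb: chromatic; Cb is V of IV, so V7/IV.
Fb-Ab-Cb has root Fb, degree 4 in Cb major, so IV.
Eb-Gb-Cb: root Cb is the tonic; major triad there is I6.
Gb-Bb-Db: root Gb is the dominant; major triad there is V.
Cb-Eb-Gb: root Cb is the tonic; major triad there is I.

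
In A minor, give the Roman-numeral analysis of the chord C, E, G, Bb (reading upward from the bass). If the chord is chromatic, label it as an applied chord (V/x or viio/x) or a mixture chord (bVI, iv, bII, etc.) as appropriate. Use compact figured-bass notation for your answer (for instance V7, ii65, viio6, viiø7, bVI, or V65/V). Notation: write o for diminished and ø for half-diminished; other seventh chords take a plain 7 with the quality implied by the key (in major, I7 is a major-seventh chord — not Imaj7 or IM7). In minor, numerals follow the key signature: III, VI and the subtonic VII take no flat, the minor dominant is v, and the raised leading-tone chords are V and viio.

V7/VI

The pitches C-E-G-Bb form a dominant seventh chord rooted on C.
C is not a diatonic chord root with this quality in A minor, but it lies a perfect fifth above F (VI), so the chord functions as an applied dominant of VI.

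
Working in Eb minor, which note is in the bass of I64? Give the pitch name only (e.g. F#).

I in Eb minor has root Eb; the chord is Eb-G-Bb.
The figure 64 means second inversion — the fifth is in the bass.

Bb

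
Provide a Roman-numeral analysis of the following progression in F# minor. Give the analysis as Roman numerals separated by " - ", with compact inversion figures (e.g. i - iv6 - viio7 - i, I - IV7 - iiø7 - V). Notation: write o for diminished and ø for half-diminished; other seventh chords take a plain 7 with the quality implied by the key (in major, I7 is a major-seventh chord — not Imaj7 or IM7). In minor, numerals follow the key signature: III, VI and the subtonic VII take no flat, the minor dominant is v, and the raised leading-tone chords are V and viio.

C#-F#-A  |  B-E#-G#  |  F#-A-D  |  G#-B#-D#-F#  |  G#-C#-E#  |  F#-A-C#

i64 - viio64 - VI6 - V7/V - V64 - i

C#-F#-A: minor triad on F# = scale degree 1 → i64.
B-E#-G#: root E# is the leading tone; diminished triad there is viio64.
F#-A-D: root D is the submediant; major triad there is VI6.
G#-B#-D#-F#: a dominant seventh chord on G#, the applied dominant of V → V7/V.
G#-C#-E#: root C# is the dominant; major triad there is V64.
F#-A-C#: minor triad on F# = scale degree 1 → i.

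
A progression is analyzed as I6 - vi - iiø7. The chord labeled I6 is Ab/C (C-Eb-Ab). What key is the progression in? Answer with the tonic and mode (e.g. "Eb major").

I6 is given as C-Eb-Ab — a major triad with root Ab.
If Ab is scale degree 1 and the mode makes that degree carry a major triad, the tonic is Ab and the mode is major.

Ab major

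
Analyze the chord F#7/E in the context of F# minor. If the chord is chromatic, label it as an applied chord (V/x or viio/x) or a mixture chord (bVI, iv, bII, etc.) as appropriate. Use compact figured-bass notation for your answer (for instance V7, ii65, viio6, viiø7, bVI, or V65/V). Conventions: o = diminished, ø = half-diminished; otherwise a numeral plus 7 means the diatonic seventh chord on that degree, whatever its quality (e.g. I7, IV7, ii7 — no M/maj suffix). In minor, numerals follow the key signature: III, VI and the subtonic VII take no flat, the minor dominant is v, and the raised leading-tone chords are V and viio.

V42/iv

The pitches F#-A#-C#-E form a dominant seventh chord rooted on F#.
F# is not a diatonic chord root with this quality in F# minor, but it lies a perfect fifth above B (iv), so the chord functions as an applied dominant of iv.
With E in the bass the chord is in third inversion, so the figured bass is 42.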